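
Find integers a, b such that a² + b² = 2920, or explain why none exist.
2² + 54² (a=2, b=54)

Factorization: 2920 = 2^3 × 5 × 73
By Fermat: n is sum of two squares iff every prime p ≡ 3 (mod 4) appears to even power.
All primes ≡ 3 (mod 4) appear to even power.
Search a = 0, 1, 2, … for 2920 - a² a perfect square: first hit at a = 2: 2920 - 4 = 2916 = 54².
2920 = 2² + 54² = 4 + 2916 ✓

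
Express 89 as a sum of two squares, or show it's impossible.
5² + 8² (a=5, b=8)

Factorization: 89 = 89
By Fermat: n is sum of two squares iff every prime p ≡ 3 (mod 4) appears to even power.
All primes ≡ 3 (mod 4) appear to even power.
Search a = 0, 1, 2, … for 89 - a² a perfect square: first hit at a = 5: 89 - 25 = 64 = 8².
89 = 5² + 8² = 25 + 64 ✓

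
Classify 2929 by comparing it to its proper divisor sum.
deficient

Proper divisors of 2929: sum = 1 + 29 + 101 = 131
Since 131 < 2929, 2929 is deficient.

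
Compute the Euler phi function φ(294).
84

294 = 2 × 3 × 7^2
φ(n) = n × ∏(1 - 1/p) for each prime p dividing n
φ(294) = 294 × (1 - 1/2) × (1 - 1/3) × (1 - 1/7) = 84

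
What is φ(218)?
108

218 = 2 × 109
φ(n) = n × ∏(1 - 1/p) for each prime p dividing n
φ(218) = 218 × (1 - 1/2) × (1 - 1/109) = 108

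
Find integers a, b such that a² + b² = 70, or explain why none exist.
Not possible

Factorization: 70 = 2 × 5 × 7
By Fermat: n is sum of two squares iff every prime p ≡ 3 (mod 4) appears to even power.
Prime(s) ≡ 3 (mod 4) with odd exponent: [(7, 1)]
Therefore 70 cannot be expressed as a² + b².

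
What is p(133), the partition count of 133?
7346629512

p(n) counts ways to write n as a sum of positive integers (order ignored).
Euler's pentagonal recurrence: p(k) = p(k-1) + p(k-2) - p(k-5) - p(k-7) + p(k-12) + p(k-15) - ... (offsets j(3j∓1)/2, signs ++--, p(0)=1, p(<0)=0).
DP table for k = 0..132: p(0)=1, p(1)=1, p(2)=2, p(3)=3, p(4)=5, p(5)=7, p(6)=11, p(7)=15, p(8)=22, p(9)=30, p(10)=42, p(11)=56, p(12)=77, p(13)=101, p(14)=135, p(15)=176, p(16)=231, p(17)=297, p(18)=385, p(19)=490, p(20)=627, p(21)=792, p(22)=1002, p(23)=1255, p(24)=1575, p(25)=1958, p(26)=2436, p(27)=3010, p(28)=3718, p(29)=4565, p(30)=5604, p(31)=6842, p(32)=8349, p(33)=10143, p(34)=12310, p(35)=14883, p(36)=17977, p(37)=21637, p(38)=26015, p(39)=31185, p(40)=37338, p(41)=44583, p(42)=53174, p(43)=63261, p(44)=75175, p(45)=89134, p(46)=105558, p(47)=124754, p(48)=147273, p(49)=173525, p(50)=204226, p(51)=239943, p(52)=281589, p(53)=329931, p(54)=386155, p(55)=451276, p(56)=526823, p(57)=614154, p(58)=715220, p(59)=831820, p(60)=966467, p(61)=1121505, p(62)=1300156, p(63)=1505499, p(64)=1741630, p(65)=2012558, p(66)=2323520, p(67)=2679689, p(68)=3087735, p(69)=3554345, p(70)=4087968, p(71)=4697205, p(72)=5392783, p(73)=6185689, p(74)=7089500, p(75)=8118264, p(76)=9289091, p(77)=10619863, p(78)=12132164, p(79)=13848650, p(80)=15796476, p(81)=18004327, p(82)=20506255, p(83)=23338469, p(84)=26543660, p(85)=30167357, p(86)=34262962, p(87)=38887673, p(88)=44108109, p(89)=49995925, p(90)=56634173, p(91)=64112359, p(92)=72533807, p(93)=82010177, p(94)=92669720, p(95)=104651419, p(96)=118114304, p(97)=133230930, p(98)=150198136, p(99)=169229875, p(100)=190569292, p(101)=214481126, p(102)=241265379, p(103)=271248950, p(104)=304801365, p(105)=342325709, p(106)=384276336, p(107)=431149389, p(108)=483502844, p(109)=541946240, p(110)=607163746, p(111)=679903203, p(112)=761002156, p(113)=851376628, p(114)=952050665, p(115)=1064144451, p(116)=1188908248, p(117)=1327710076, p(118)=1482074143, p(119)=1653668665, p(120)=1844349560, p(121)=2056148051, p(122)=2291320912, p(123)=2552338241, p(124)=2841940500, p(125)=3163127352, p(126)=3519222692, p(127)=3913864295, p(128)=4351078600, p(129)=4835271870, p(130)=5371315400, p(131)=5964539504, p(132)=6620830889.
Final step: p(133) = p(132) + p(131) - p(128) - p(126) + p(121) + p(118) - p(111) - p(107) + p(98) + p(93) - p(82) - p(76) + p(63) + p(56) - p(41) - p(33) + p(16) + p(7)
= 6620830889 + 5964539504 - 4351078600 - 3519222692 + 2056148051 + 1482074143 - 679903203 - 431149389 + 150198136 + 82010177 - 20506255 - 9289091 + 1505499 + 526823 - 44583 - 10143 + 231 + 15
= 7346629512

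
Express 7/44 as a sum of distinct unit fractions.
1/7 + 1/62 + 1/9548

Greedy algorithm:
7/44: ceiling(44/7) = 7, use 1/7
5/308: ceiling(308/5) = 62, use 1/62
1/9548: ceiling(9548/1) = 9548, use 1/9548
Result: 7/44 = 1/7 + 1/62 + 1/9548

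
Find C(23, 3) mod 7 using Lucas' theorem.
0

Using Lucas' theorem:
Write n=23 and k=3 in base 7:
n in base 7: [3, 2]
k in base 7: [0, 3]
C(23,3) mod 7 = ∏ C(n_i, k_i) mod 7
Digit binomials (mod 7): C(3,0) = 1; C(2,3) = 0 (k_i > n_i)
Product: 1 × 0 = 0 ≡ 0 (mod 7)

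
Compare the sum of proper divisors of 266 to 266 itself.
deficient

Proper divisors of 266: sum = 1 + 2 + 7 + 14 + 19 + 38 + 133 = 214
Since 214 < 266, 266 is deficient.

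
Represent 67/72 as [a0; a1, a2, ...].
[0; 1, 13, 2, 2]

Euclidean algorithm steps:
67 = 0 × 72 + 67
72 = 1 × 67 + 5
67 = 13 × 5 + 2
5 = 2 × 2 + 1
2 = 2 × 1 + 0
Continued fraction: [0; 1, 13, 2, 2]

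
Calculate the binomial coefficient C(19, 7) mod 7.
2

Using Lucas' theorem:
Write n=19 and k=7 in base 7:
n in base 7: [2, 5]
k in base 7: [1, 0]
C(19,7) mod 7 = ∏ C(n_i, k_i) mod 7
Digit binomials (mod 7): C(2,1) = 2; C(5,0) = 1
Product: 2 × 1 = 2 ≡ 2 (mod 7)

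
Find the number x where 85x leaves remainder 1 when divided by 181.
115

gcd(85, 181) = 1, so the inverse exists.
Extended Euclidean algorithm on (181, 85):
181 = 2 × 85 + 11  ⟹  11 = (1)·181 + (-2)·85
85 = 7 × 11 + 8  ⟹  8 = (-7)·181 + (15)·85
11 = 1 × 8 + 3  ⟹  3 = (8)·181 + (-17)·85
8 = 2 × 3 + 2  ⟹  2 = (-23)·181 + (49)·85
3 = 1 × 2 + 1  ⟹  1 = (31)·181 + (-66)·85
So (-66)·85 ≡ 1 (mod 181), i.e. 85^(-1) ≡ -66 ≡ 115 (mod 181).
Check: 85 × 115 = 9775 ≡ 1 (mod 181)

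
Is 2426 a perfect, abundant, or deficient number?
deficient

Proper divisors of 2426: sum = 1 + 2 + 1213 = 1216
Since 1216 < 2426, 2426 is deficient.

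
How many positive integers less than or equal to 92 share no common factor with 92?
44

92 = 2^2 × 23
φ(n) = n × ∏(1 - 1/p) for each prime p dividing n
φ(92) = 92 × (1 - 1/2) × (1 - 1/23) = 44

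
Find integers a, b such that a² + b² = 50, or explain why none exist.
1² + 7² (a=1, b=7)

Factorization: 50 = 2 × 5^2
By Fermat: n is sum of two squares iff every prime p ≡ 3 (mod 4) appears to even power.
All primes ≡ 3 (mod 4) appear to even power.
Search a = 0, 1, 2, … for 50 - a² a perfect square: first hit at a = 1: 50 - 1 = 49 = 7².
50 = 1² + 7² = 1 + 49 ✓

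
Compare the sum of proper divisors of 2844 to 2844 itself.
abundant

Proper divisors of 2844: sum = 1 + 2 + 3 + 4 + 6 + 9 + 12 + 18 + ... + 474 + 711 + 948 + 1422 (17 divisors) = 4436
Since 4436 > 2844, 2844 is abundant.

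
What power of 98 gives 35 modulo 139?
56

Baby-step giant-step with step n = ⌈√139⌉ = 12.
Baby steps 98^j mod 139 (j:value) for j=0..11: 0:1, 1:98, 2:13, 3:23, 4:30, 5:21, 6:112, 7:134, 8:66, 9:74, 10:24, 11:128.
Giant-step multiplier: 98^(-12) ≡ 98^(138-12) = 98^126 ≡ 45 (mod 139).
Giant steps γ_i = 35·45^i mod 139: γ_0=35, γ_1=46, γ_2=124, γ_3=20, γ_4=66 (in table at j=8).
x = i·n + j = 4·12 + 8 = 56.
Check: 98^56 ≡ 35 (mod 139).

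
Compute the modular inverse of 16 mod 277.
52

gcd(16, 277) = 1, so the inverse exists.
Extended Euclidean algorithm on (277, 16):
277 = 17 × 16 + 5  ⟹  5 = (1)·277 + (-17)·16
16 = 3 × 5 + 1  ⟹  1 = (-3)·277 + (52)·16
So (52)·16 ≡ 1 (mod 277), i.e. 16^(-1) ≡ 52 (mod 277).
Check: 16 × 52 = 832 ≡ 1 (mod 277)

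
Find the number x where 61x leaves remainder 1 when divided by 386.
19

gcd(61, 386) = 1, so the inverse exists.
Extended Euclidean algorithm on (386, 61):
386 = 6 × 61 + 20  ⟹  20 = (1)·386 + (-6)·61
61 = 3 × 20 + 1  ⟹  1 = (-3)·386 + (19)·61
So (19)·61 ≡ 1 (mod 386), i.e. 61^(-1) ≡ 19 (mod 386).
Check: 61 × 19 = 1159 ≡ 1 (mod 386)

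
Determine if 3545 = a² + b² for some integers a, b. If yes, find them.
8² + 59² (a=8, b=59)

Factorization: 3545 = 5 × 709
By Fermat: n is sum of two squares iff every prime p ≡ 3 (mod 4) appears to even power.
All primes ≡ 3 (mod 4) appear to even power.
Search a = 0, 1, 2, … for 3545 - a² a perfect square: first hit at a = 8: 3545 - 64 = 3481 = 59².
3545 = 8² + 59² = 64 + 3481 ✓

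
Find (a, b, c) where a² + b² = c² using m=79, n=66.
(1885, 10428, 10597)

Euclid's formula: a = m² - n², b = 2mn, c = m² + n²
m = 79, n = 66
a = 79² - 66² = 6241 - 4356 = 1885
b = 2 × 79 × 66 = 10428
c = 79² + 66² = 6241 + 4356 = 10597
Verification: 1885² + 10428² = 3553225 + 108743184 = 112296409 = 10597² ✓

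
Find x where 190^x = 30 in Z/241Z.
150

Baby-step giant-step with step n = ⌈√241⌉ = 16.
Baby steps 190^j mod 241 (j:value) for j=0..15: 0:1, 1:190, 2:191, 3:140, 4:90, 5:230, 6:79, 7:68, 8:147, 9:215, 10:121, 11:95, 12:216, 13:70, 14:45, 15:115.
Giant-step multiplier: 190^(-16) ≡ 190^(240-16) = 190^224 ≡ 119 (mod 241).
Giant steps γ_i = 30·119^i mod 241: γ_0=30, γ_1=196, γ_2=188, γ_3=200, γ_4=182, γ_5=209, γ_6=48, γ_7=169, γ_8=108, γ_9=79 (in table at j=6).
x = i·n + j = 9·16 + 6 = 150.
Check: 190^150 ≡ 30 (mod 241).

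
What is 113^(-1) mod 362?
173

gcd(113, 362) = 1, so the inverse exists.
Extended Euclidean algorithm on (362, 113):
362 = 3 × 113 + 23  ⟹  23 = (1)·362 + (-3)·113
113 = 4 × 23 + 21  ⟹  21 = (-4)·362 + (13)·113
23 = 1 × 21 + 2  ⟹  2 = (5)·362 + (-16)·113
21 = 10 × 2 + 1  ⟹  1 = (-54)·362 + (173)·113
So (173)·113 ≡ 1 (mod 362), i.e. 113^(-1) ≡ 173 (mod 362).
Check: 113 × 173 = 19549 ≡ 1 (mod 362)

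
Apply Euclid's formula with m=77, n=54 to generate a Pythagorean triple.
(3013, 8316, 8845)

Euclid's formula: a = m² - n², b = 2mn, c = m² + n²
m = 77, n = 54
a = 77² - 54² = 5929 - 2916 = 3013
b = 2 × 77 × 54 = 8316
c = 77² + 54² = 5929 + 2916 = 8845
Verification: 3013² + 8316² = 9078169 + 69155856 = 78234025 = 8845² ✓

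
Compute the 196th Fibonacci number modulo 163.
23

Matrix identity: Q^n = [[F_(n+1), F_n], [F_n, F_(n-1)]] with Q = [[1,1],[1,0]].
n = 196 = 11000100₂. Square-and-multiply, entries mod 163:
Q^1 = [[1,1],[1,0]]
Q^3 = (Q^1)²·Q = [[3,2],[2,1]]
Q^6 = (Q^3)² = [[13,8],[8,5]]
Q^12 = (Q^6)² = [[70,144],[144,89]]
Q^24 = (Q^12)² = [[45,76],[76,132]]
Q^49 = (Q^24)²·Q = [[63,140],[140,86]]
Q^98 = (Q^49)² = [[97,159],[159,101]]
Q^196 = (Q^98)² = [[134,23],[23,111]]
F_196 mod 163 = Q^196[0][1] = 23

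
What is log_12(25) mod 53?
46

Baby-step giant-step with step n = ⌈√53⌉ = 8.
Baby steps 12^j mod 53 (j:value) for j=0..7: 0:1, 1:12, 2:38, 3:32, 4:13, 5:50, 6:17, 7:45.
Giant-step multiplier: 12^(-8) ≡ 12^(52-8) = 12^44 ≡ 16 (mod 53).
Giant steps γ_i = 25·16^i mod 53: γ_0=25, γ_1=29, γ_2=40, γ_3=4, γ_4=11, γ_5=17 (in table at j=6).
x = i·n + j = 5·8 + 6 = 46.
Check: 12^46 ≡ 25 (mod 53).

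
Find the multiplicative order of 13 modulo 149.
148

149 is prime, so ord(13) divides φ(149) = 148.
Divisors of 148: 1, 2, 4, 37, 74, 148.
Repeated squaring: 13^1 ≡ 13, 13^2 ≡ 20, 13^4 ≡ 102, 13^8 ≡ 123, 13^16 ≡ 80, 13^32 ≡ 142, 13^64 ≡ 49, 13^128 ≡ 17 (mod 149).
Test 13^d mod 149 for each divisor d in increasing order:
13^1 ≡ 13
13^2 ≡ 20
13^4 ≡ 102
13^37 = 13^32·13^4·13^1 ≡ 105
13^74 = 13^64·13^8·13^2 ≡ 148
13^148 = 13^128·13^16·13^4 ≡ 1  ← first divisor giving 1
The order is 148.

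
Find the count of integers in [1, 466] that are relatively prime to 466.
232

466 = 2 × 233
φ(n) = n × ∏(1 - 1/p) for each prime p dividing n
φ(466) = 466 × (1 - 1/2) × (1 - 1/233) = 232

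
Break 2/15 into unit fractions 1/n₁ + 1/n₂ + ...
1/8 + 1/120

Greedy algorithm:
2/15: ceiling(15/2) = 8, use 1/8
1/120: ceiling(120/1) = 120, use 1/120
Result: 2/15 = 1/8 + 1/120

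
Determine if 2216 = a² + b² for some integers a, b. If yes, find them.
10² + 46² (a=10, b=46)

Factorization: 2216 = 2^3 × 277
By Fermat: n is sum of two squares iff every prime p ≡ 3 (mod 4) appears to even power.
All primes ≡ 3 (mod 4) appear to even power.
Search a = 0, 1, 2, … for 2216 - a² a perfect square: first hit at a = 10: 2216 - 100 = 2116 = 46².
2216 = 10² + 46² = 100 + 2116 ✓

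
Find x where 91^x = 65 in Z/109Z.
73

Baby-step giant-step with step n = ⌈√109⌉ = 11.
Baby steps 91^j mod 109 (j:value) for j=0..10: 0:1, 1:91, 2:106, 3:54, 4:9, 5:56, 6:82, 7:50, 8:81, 9:68, 10:84.
Giant-step multiplier: 91^(-11) ≡ 91^(108-11) = 91^97 ≡ 39 (mod 109).
Giant steps γ_i = 65·39^i mod 109: γ_0=65, γ_1=28, γ_2=2, γ_3=78, γ_4=99, γ_5=46, γ_6=50 (in table at j=7).
x = i·n + j = 6·11 + 7 = 73.
Check: 91^73 ≡ 65 (mod 109).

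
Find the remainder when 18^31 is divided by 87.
3

Repeated squaring. Binary of 31 = 11111.
18^1 ≡ 18 (mod 87); 18^2 ≡ 63 (mod 87); 18^4 ≡ 54 (mod 87); 18^8 ≡ 45 (mod 87); 18^16 ≡ 24 (mod 87)
18^31 = 18^1 × 18^2 × 18^4 × 18^8 × 18^16 ≡ 3 (mod 87)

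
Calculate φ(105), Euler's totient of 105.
48

105 = 3 × 5 × 7
φ(n) = n × ∏(1 - 1/p) for each prime p dividing n
φ(105) = 105 × (1 - 1/3) × (1 - 1/5) × (1 - 1/7) = 48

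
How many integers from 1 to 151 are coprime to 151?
150

151 = 151
φ(n) = n × ∏(1 - 1/p) for each prime p dividing n
φ(151) = 151 × (1 - 1/151) = 150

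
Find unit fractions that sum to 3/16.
1/6 + 1/48

Greedy algorithm:
3/16: ceiling(16/3) = 6, use 1/6
1/48: ceiling(48/1) = 48, use 1/48
Result: 3/16 = 1/6 + 1/48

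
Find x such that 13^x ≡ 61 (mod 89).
3

Baby-step giant-step with step n = ⌈√89⌉ = 10.
Baby steps 13^j mod 89 (j:value) for j=0..9: 0:1, 1:13, 2:80, 3:61, 4:81, 5:74, 6:72, 7:46, 8:64, 9:31.
h = 61 is already in the table at j=3, so x = 3.
Check: 13^3 ≡ 61 (mod 89).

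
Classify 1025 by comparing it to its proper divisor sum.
deficient

Proper divisors of 1025: sum = 1 + 5 + 25 + 41 + 205 = 277
Since 277 < 1025, 1025 is deficient.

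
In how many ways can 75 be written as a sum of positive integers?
8118264

p(n) counts ways to write n as a sum of positive integers (order ignored).
Euler's pentagonal recurrence: p(k) = p(k-1) + p(k-2) - p(k-5) - p(k-7) + p(k-12) + p(k-15) - ... (offsets j(3j∓1)/2, signs ++--, p(0)=1, p(<0)=0).
DP table for k = 0..74: p(0)=1, p(1)=1, p(2)=2, p(3)=3, p(4)=5, p(5)=7, p(6)=11, p(7)=15, p(8)=22, p(9)=30, p(10)=42, p(11)=56, p(12)=77, p(13)=101, p(14)=135, p(15)=176, p(16)=231, p(17)=297, p(18)=385, p(19)=490, p(20)=627, p(21)=792, p(22)=1002, p(23)=1255, p(24)=1575, p(25)=1958, p(26)=2436, p(27)=3010, p(28)=3718, p(29)=4565, p(30)=5604, p(31)=6842, p(32)=8349, p(33)=10143, p(34)=12310, p(35)=14883, p(36)=17977, p(37)=21637, p(38)=26015, p(39)=31185, p(40)=37338, p(41)=44583, p(42)=53174, p(43)=63261, p(44)=75175, p(45)=89134, p(46)=105558, p(47)=124754, p(48)=147273, p(49)=173525, p(50)=204226, p(51)=239943, p(52)=281589, p(53)=329931, p(54)=386155, p(55)=451276, p(56)=526823, p(57)=614154, p(58)=715220, p(59)=831820, p(60)=966467, p(61)=1121505, p(62)=1300156, p(63)=1505499, p(64)=1741630, p(65)=2012558, p(66)=2323520, p(67)=2679689, p(68)=3087735, p(69)=3554345, p(70)=4087968, p(71)=4697205, p(72)=5392783, p(73)=6185689, p(74)=7089500.
Final step: p(75) = p(74) + p(73) - p(70) - p(68) + p(63) + p(60) - p(53) - p(49) + p(40) + p(35) - p(24) - p(18) + p(5)
= 7089500 + 6185689 - 4087968 - 3087735 + 1505499 + 966467 - 329931 - 173525 + 37338 + 14883 - 1575 - 385 + 7
= 8118264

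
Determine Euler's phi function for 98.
42

98 = 2 × 7^2
φ(n) = n × ∏(1 - 1/p) for each prime p dividing n
φ(98) = 98 × (1 - 1/2) × (1 - 1/7) = 42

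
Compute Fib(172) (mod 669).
198

Matrix identity: Q^n = [[F_(n+1), F_n], [F_n, F_(n-1)]] with Q = [[1,1],[1,0]].
n = 172 = 10101100₂. Square-and-multiply, entries mod 669:
Q^1 = [[1,1],[1,0]]
Q^2 = (Q^1)² = [[2,1],[1,1]]
Q^5 = (Q^2)²·Q = [[8,5],[5,3]]
Q^10 = (Q^5)² = [[89,55],[55,34]]
Q^21 = (Q^10)²·Q = [[317,242],[242,75]]
Q^43 = (Q^21)²·Q = [[366,500],[500,535]]
Q^86 = (Q^43)² = [[619,263],[263,356]]
Q^172 = (Q^86)² = [[86,198],[198,557]]
F_172 mod 669 = Q^172[0][1] = 198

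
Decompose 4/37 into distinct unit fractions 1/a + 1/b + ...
1/10 + 1/124 + 1/22940

Greedy algorithm:
4/37: ceiling(37/4) = 10, use 1/10
3/370: ceiling(370/3) = 124, use 1/124
1/22940: ceiling(22940/1) = 22940, use 1/22940
Result: 4/37 = 1/10 + 1/124 + 1/22940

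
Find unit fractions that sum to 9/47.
1/6 + 1/41 + 1/2313 + 1/8914302

Greedy algorithm:
9/47: ceiling(47/9) = 6, use 1/6
7/282: ceiling(282/7) = 41, use 1/41
5/11562: ceiling(11562/5) = 2313, use 1/2313
1/8914302: ceiling(8914302/1) = 8914302, use 1/8914302
Result: 9/47 = 1/6 + 1/41 + 1/2313 + 1/8914302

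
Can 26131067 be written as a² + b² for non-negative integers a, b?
Not possible

Factorization: 26131067 = 53 × 79^3
By Fermat: n is sum of two squares iff every prime p ≡ 3 (mod 4) appears to even power.
Prime(s) ≡ 3 (mod 4) with odd exponent: [(79, 3)]
Therefore 26131067 cannot be expressed as a² + b².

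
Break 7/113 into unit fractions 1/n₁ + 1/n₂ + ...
1/17 + 1/321 + 1/123329 + 1/19012429473 + 1/481963299268719647499

Greedy algorithm:
7/113: ceiling(113/7) = 17, use 1/17
6/1921: ceiling(1921/6) = 321, use 1/321
5/616641: ceiling(616641/5) = 123329, use 1/123329
4/76049717889: ceiling(76049717889/4) = 19012429473, use 1/19012429473
1/481963299268719647499: ceiling(481963299268719647499/1) = 481963299268719647499, use 1/481963299268719647499
Result: 7/113 = 1/17 + 1/321 + 1/123329 + 1/19012429473 + 1/481963299268719647499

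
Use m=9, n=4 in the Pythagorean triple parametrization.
(65, 72, 97)

Euclid's formula: a = m² - n², b = 2mn, c = m² + n²
m = 9, n = 4
a = 9² - 4² = 81 - 16 = 65
b = 2 × 9 × 4 = 72
c = 9² + 4² = 81 + 16 = 97
Verification: 65² + 72² = 4225 + 5184 = 9409 = 97² ✓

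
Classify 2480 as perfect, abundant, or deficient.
abundant

Proper divisors of 2480: sum = 1 + 2 + 4 + 5 + 8 + 10 + 16 + 20 + ... + 310 + 496 + 620 + 1240 (19 divisors) = 3472
Since 3472 > 2480, 2480 is abundant.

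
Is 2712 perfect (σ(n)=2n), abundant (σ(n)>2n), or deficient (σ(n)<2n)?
abundant

Proper divisors of 2712: sum = 1 + 2 + 3 + 4 + 6 + 8 + 12 + 24 + 113 + 226 + 339 + 452 + 678 + 904 + 1356 = 4128
Since 4128 > 2712, 2712 is abundant.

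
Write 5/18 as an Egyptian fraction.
1/4 + 1/36

Greedy algorithm:
5/18: ceiling(18/5) = 4, use 1/4
1/36: ceiling(36/1) = 36, use 1/36
Result: 5/18 = 1/4 + 1/36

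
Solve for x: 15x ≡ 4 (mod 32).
x ≡ 28 (mod 32)

gcd(15, 32) = 1, which divides 4, so solutions exist.
Find 15^(-1) mod 32 by the extended Euclidean algorithm:
32 = 2 × 15 + 2  ⟹  2 = (1)·32 + (-2)·15
15 = 7 × 2 + 1  ⟹  1 = (-7)·32 + (15)·15
So (15)·15 ≡ 1 (mod 32), i.e. 15^(-1) ≡ 15 (mod 32).
x ≡ 15 × 4 = 60 ≡ 28 (mod 32).
Check: 15 × 28 = 420 ≡ 4 (mod 32).
Unique solution: x ≡ 28 (mod 32)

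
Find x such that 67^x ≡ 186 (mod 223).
155

Baby-step giant-step with step n = ⌈√223⌉ = 15.
Baby steps 67^j mod 223 (j:value) for j=0..14: 0:1, 1:67, 2:29, 3:159, 4:172, 5:151, 6:82, 7:142, 8:148, 9:104, 10:55, 11:117, 12:34, 13:48, 14:94.
Giant-step multiplier: 67^(-15) ≡ 67^(222-15) = 67^207 ≡ 95 (mod 223).
Giant steps γ_i = 186·95^i mod 223: γ_0=186, γ_1=53, γ_2=129, γ_3=213, γ_4=165, γ_5=65, γ_6=154, γ_7=135, γ_8=114, γ_9=126, γ_10=151 (in table at j=5).
x = i·n + j = 10·15 + 5 = 155.
Check: 67^155 ≡ 186 (mod 223).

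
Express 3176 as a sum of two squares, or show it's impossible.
26² + 50² (a=26, b=50)

Factorization: 3176 = 2^3 × 397
By Fermat: n is sum of two squares iff every prime p ≡ 3 (mod 4) appears to even power.
All primes ≡ 3 (mod 4) appear to even power.
Search a = 0, 1, 2, … for 3176 - a² a perfect square: first hit at a = 26: 3176 - 676 = 2500 = 50².
3176 = 26² + 50² = 676 + 2500 ✓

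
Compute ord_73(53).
72

73 is prime, so ord(53) divides φ(73) = 72.
Divisors of 72: 1, 2, 3, 4, 6, 8, 9, 12, 18, 24, 36, 72.
Repeated squaring: 53^1 ≡ 53, 53^2 ≡ 35, 53^4 ≡ 57, 53^8 ≡ 37, 53^16 ≡ 55, 53^32 ≡ 32, 53^64 ≡ 2 (mod 73).
Test 53^d mod 73 for each divisor d in increasing order:
53^1 ≡ 53
53^2 ≡ 35
53^3 = 53^2·53^1 ≡ 30
53^4 ≡ 57
53^6 = 53^4·53^2 ≡ 24
53^8 ≡ 37
53^9 = 53^8·53^1 ≡ 63
53^12 = 53^8·53^4 ≡ 65
53^18 = 53^16·53^2 ≡ 27
53^24 = 53^16·53^8 ≡ 64
53^36 = 53^32·53^4 ≡ 72
53^72 = 53^64·53^8 ≡ 1  ← first divisor giving 1
The order is 72.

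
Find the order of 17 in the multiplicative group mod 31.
30

31 is prime, so ord(17) divides φ(31) = 30.
Divisors of 30: 1, 2, 3, 5, 6, 10, 15, 30.
Repeated squaring: 17^1 ≡ 17, 17^2 ≡ 10, 17^4 ≡ 7, 17^8 ≡ 18, 17^16 ≡ 14 (mod 31).
Test 17^d mod 31 for each divisor d in increasing order:
17^1 ≡ 17
17^2 ≡ 10
17^3 = 17^2·17^1 ≡ 15
17^5 = 17^4·17^1 ≡ 26
17^6 = 17^4·17^2 ≡ 8
17^10 = 17^8·17^2 ≡ 25
17^15 = 17^8·17^4·17^2·17^1 ≡ 30
17^30 = 17^16·17^8·17^4·17^2 ≡ 1  ← first divisor giving 1
The order is 30.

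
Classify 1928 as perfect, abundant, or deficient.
deficient

Proper divisors of 1928: sum = 1 + 2 + 4 + 8 + 241 + 482 + 964 = 1702
Since 1702 < 1928, 1928 is deficient.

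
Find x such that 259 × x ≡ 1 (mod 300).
139

gcd(259, 300) = 1, so the inverse exists.
Extended Euclidean algorithm on (300, 259):
300 = 1 × 259 + 41  ⟹  41 = (1)·300 + (-1)·259
259 = 6 × 41 + 13  ⟹  13 = (-6)·300 + (7)·259
41 = 3 × 13 + 2  ⟹  2 = (19)·300 + (-22)·259
13 = 6 × 2 + 1  ⟹  1 = (-120)·300 + (139)·259
So (139)·259 ≡ 1 (mod 300), i.e. 259^(-1) ≡ 139 (mod 300).
Check: 259 × 139 = 36001 ≡ 1 (mod 300)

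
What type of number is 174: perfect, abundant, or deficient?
abundant

Proper divisors of 174: sum = 1 + 2 + 3 + 6 + 29 + 58 + 87 = 186
Since 186 > 174, 174 is abundant.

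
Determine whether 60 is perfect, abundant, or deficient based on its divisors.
abundant

Proper divisors of 60: sum = 1 + 2 + 3 + 4 + 5 + 6 + 10 + 12 + 15 + 20 + 30 = 108
Since 108 > 60, 60 is abundant.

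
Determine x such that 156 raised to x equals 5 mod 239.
164

Baby-step giant-step with step n = ⌈√239⌉ = 16.
Baby steps 156^j mod 239 (j:value) for j=0..15: 0:1, 1:156, 2:197, 3:140, 4:91, 5:95, 6:2, 7:73, 8:155, 9:41, 10:182, 11:190, 12:4, 13:146, 14:71, 15:82.
Giant-step multiplier: 156^(-16) ≡ 156^(238-16) = 156^222 ≡ 174 (mod 239).
Giant steps γ_i = 5·174^i mod 239: γ_0=5, γ_1=153, γ_2=93, γ_3=169, γ_4=9, γ_5=132, γ_6=24, γ_7=113, γ_8=64, γ_9=142, γ_10=91 (in table at j=4).
x = i·n + j = 10·16 + 4 = 164.
Check: 156^164 ≡ 5 (mod 239).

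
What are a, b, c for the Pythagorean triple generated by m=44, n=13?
(1767, 1144, 2105)

Euclid's formula: a = m² - n², b = 2mn, c = m² + n²
m = 44, n = 13
a = 44² - 13² = 1936 - 169 = 1767
b = 2 × 44 × 13 = 1144
c = 44² + 13² = 1936 + 169 = 2105
Verification: 1767² + 1144² = 3122289 + 1308736 = 4431025 = 2105² ✓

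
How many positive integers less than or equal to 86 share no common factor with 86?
42

86 = 2 × 43
φ(n) = n × ∏(1 - 1/p) for each prime p dividing n
φ(86) = 86 × (1 - 1/2) × (1 - 1/43) = 42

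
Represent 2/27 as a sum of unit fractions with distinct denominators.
1/14 + 1/378

Greedy algorithm:
2/27: ceiling(27/2) = 14, use 1/14
1/378: ceiling(378/1) = 378, use 1/378
Result: 2/27 = 1/14 + 1/378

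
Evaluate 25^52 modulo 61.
12

Repeated squaring. Binary of 52 = 110100.
25^1 ≡ 25 (mod 61); 25^2 ≡ 15 (mod 61); 25^4 ≡ 42 (mod 61); 25^8 ≡ 56 (mod 61); 25^16 ≡ 25 (mod 61); 25^32 ≡ 15 (mod 61)
25^52 = 25^4 × 25^16 × 25^32 ≡ 12 (mod 61)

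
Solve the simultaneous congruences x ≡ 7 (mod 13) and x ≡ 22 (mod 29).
254

Using Chinese Remainder Theorem:
M = 13 × 29 = 377
M1 = 29, M2 = 13
y1 = 29^(-1) mod 13 = 9
y2 = 13^(-1) mod 29 = 9
x = (7×29×9 + 22×13×9) mod 377 = 254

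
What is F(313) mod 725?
208

Matrix identity: Q^n = [[F_(n+1), F_n], [F_n, F_(n-1)]] with Q = [[1,1],[1,0]].
n = 313 = 100111001₂. Square-and-multiply, entries mod 725:
Q^1 = [[1,1],[1,0]]
Q^2 = (Q^1)² = [[2,1],[1,1]]
Q^4 = (Q^2)² = [[5,3],[3,2]]
Q^9 = (Q^4)²·Q = [[55,34],[34,21]]
Q^19 = (Q^9)²·Q = [[240,556],[556,409]]
Q^39 = (Q^19)²·Q = [[405,611],[611,519]]
Q^78 = (Q^39)² = [[121,514],[514,332]]
Q^156 = (Q^78)² = [[437,117],[117,320]]
Q^313 = (Q^156)²·Q = [[327,208],[208,119]]
F_313 mod 725 = Q^313[0][1] = 208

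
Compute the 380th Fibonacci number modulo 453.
30

Matrix identity: Q^n = [[F_(n+1), F_n], [F_n, F_(n-1)]] with Q = [[1,1],[1,0]].
n = 380 = 101111100₂. Square-and-multiply, entries mod 453:
Q^1 = [[1,1],[1,0]]
Q^2 = (Q^1)² = [[2,1],[1,1]]
Q^5 = (Q^2)²·Q = [[8,5],[5,3]]
Q^11 = (Q^5)²·Q = [[144,89],[89,55]]
Q^23 = (Q^11)²·Q = [[162,118],[118,44]]
Q^47 = (Q^23)²·Q = [[150,304],[304,299]]
Q^95 = (Q^47)²·Q = [[450,307],[307,143]]
Q^190 = (Q^95)² = [[34,398],[398,89]]
Q^380 = (Q^190)² = [[104,30],[30,74]]
F_380 mod 453 = Q^380[0][1] = 30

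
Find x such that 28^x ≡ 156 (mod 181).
66

Baby-step giant-step with step n = ⌈√181⌉ = 14.
Baby steps 28^j mod 181 (j:value) for j=0..13: 0:1, 1:28, 2:60, 3:51, 4:161, 5:164, 6:67, 7:66, 8:38, 9:159, 10:108, 11:128, 12:145, 13:78.
Giant-step multiplier: 28^(-14) ≡ 28^(180-14) = 28^166 ≡ 166 (mod 181).
Giant steps γ_i = 156·166^i mod 181: γ_0=156, γ_1=13, γ_2=167, γ_3=29, γ_4=108 (in table at j=10).
x = i·n + j = 4·14 + 10 = 66.
Check: 28^66 ≡ 156 (mod 181).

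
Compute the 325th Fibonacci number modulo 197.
88

Matrix identity: Q^n = [[F_(n+1), F_n], [F_n, F_(n-1)]] with Q = [[1,1],[1,0]].
n = 325 = 101000101₂. Square-and-multiply, entries mod 197:
Q^1 = [[1,1],[1,0]]
Q^2 = (Q^1)² = [[2,1],[1,1]]
Q^5 = (Q^2)²·Q = [[8,5],[5,3]]
Q^10 = (Q^5)² = [[89,55],[55,34]]
Q^20 = (Q^10)² = [[111,67],[67,44]]
Q^40 = (Q^20)² = [[65,141],[141,121]]
Q^81 = (Q^40)²·Q = [[97,72],[72,25]]
Q^162 = (Q^81)² = [[15,116],[116,96]]
Q^325 = (Q^162)²·Q = [[159,88],[88,71]]
F_325 mod 197 = Q^325[0][1] = 88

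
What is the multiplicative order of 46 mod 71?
10

71 is prime, so ord(46) divides φ(71) = 70.
Divisors of 70: 1, 2, 5, 7, 10, 14, 35, 70.
Repeated squaring: 46^1 ≡ 46, 46^2 ≡ 57, 46^4 ≡ 54, 46^8 ≡ 5, 46^16 ≡ 25, 46^32 ≡ 57, 46^64 ≡ 54 (mod 71).
Test 46^d mod 71 for each divisor d in increasing order:
46^1 ≡ 46
46^2 ≡ 57
46^5 = 46^4·46^1 ≡ 70
46^7 = 46^4·46^2·46^1 ≡ 14
46^10 = 46^8·46^2 ≡ 1  ← first divisor giving 1
The order is 10.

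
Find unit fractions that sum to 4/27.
1/7 + 1/189

Greedy algorithm:
4/27: ceiling(27/4) = 7, use 1/7
1/189: ceiling(189/1) = 189, use 1/189
Result: 4/27 = 1/7 + 1/189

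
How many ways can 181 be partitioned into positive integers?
749474411781

p(n) counts ways to write n as a sum of positive integers (order ignored).
Euler's pentagonal recurrence: p(k) = p(k-1) + p(k-2) - p(k-5) - p(k-7) + p(k-12) + p(k-15) - ... (offsets j(3j∓1)/2, signs ++--, p(0)=1, p(<0)=0).
DP table for k = 0..180: p(0)=1, p(1)=1, p(2)=2, p(3)=3, p(4)=5, p(5)=7, p(6)=11, p(7)=15, p(8)=22, p(9)=30, p(10)=42, p(11)=56, p(12)=77, p(13)=101, p(14)=135, p(15)=176, p(16)=231, p(17)=297, p(18)=385, p(19)=490, p(20)=627, p(21)=792, p(22)=1002, p(23)=1255, p(24)=1575, p(25)=1958, p(26)=2436, p(27)=3010, p(28)=3718, p(29)=4565, p(30)=5604, p(31)=6842, p(32)=8349, p(33)=10143, p(34)=12310, p(35)=14883, p(36)=17977, p(37)=21637, p(38)=26015, p(39)=31185, p(40)=37338, p(41)=44583, p(42)=53174, p(43)=63261, p(44)=75175, p(45)=89134, p(46)=105558, p(47)=124754, p(48)=147273, p(49)=173525, p(50)=204226, p(51)=239943, p(52)=281589, p(53)=329931, p(54)=386155, p(55)=451276, p(56)=526823, p(57)=614154, p(58)=715220, p(59)=831820, p(60)=966467, p(61)=1121505, p(62)=1300156, p(63)=1505499, p(64)=1741630, p(65)=2012558, p(66)=2323520, p(67)=2679689, p(68)=3087735, p(69)=3554345, p(70)=4087968, p(71)=4697205, p(72)=5392783, p(73)=6185689, p(74)=7089500, p(75)=8118264, p(76)=9289091, p(77)=10619863, p(78)=12132164, p(79)=13848650, p(80)=15796476, p(81)=18004327, p(82)=20506255, p(83)=23338469, p(84)=26543660, p(85)=30167357, p(86)=34262962, p(87)=38887673, p(88)=44108109, p(89)=49995925, p(90)=56634173, p(91)=64112359, p(92)=72533807, p(93)=82010177, p(94)=92669720, p(95)=104651419, p(96)=118114304, p(97)=133230930, p(98)=150198136, p(99)=169229875, p(100)=190569292, p(101)=214481126, p(102)=241265379, p(103)=271248950, p(104)=304801365, p(105)=342325709, p(106)=384276336, p(107)=431149389, p(108)=483502844, p(109)=541946240, p(110)=607163746, p(111)=679903203, p(112)=761002156, p(113)=851376628, p(114)=952050665, p(115)=1064144451, p(116)=1188908248, p(117)=1327710076, p(118)=1482074143, p(119)=1653668665, p(120)=1844349560, p(121)=2056148051, p(122)=2291320912, p(123)=2552338241, p(124)=2841940500, p(125)=3163127352, p(126)=3519222692, p(127)=3913864295, p(128)=4351078600, p(129)=4835271870, p(130)=5371315400, p(131)=5964539504, p(132)=6620830889, p(133)=7346629512, p(134)=8149040695, p(135)=9035836076, p(136)=10015581680, p(137)=11097645016, p(138)=12292341831, p(139)=13610949895, p(140)=15065878135, p(141)=16670689208, p(142)=18440293320, p(143)=20390982757, p(144)=22540654445, p(145)=24908858009, p(146)=27517052599, p(147)=30388671978, p(148)=33549419497, p(149)=37027355200, p(150)=40853235313, p(151)=45060624582, p(152)=49686288421, p(153)=54770336324, p(154)=60356673280, p(155)=66493182097, p(156)=73232243759, p(157)=80630964769, p(158)=88751778802, p(159)=97662728555, p(160)=107438159466, p(161)=118159068427, p(162)=129913904637, p(163)=142798995930, p(164)=156919475295, p(165)=172389800255, p(166)=189334822579, p(167)=207890420102, p(168)=228204732751, p(169)=250438925115, p(170)=274768617130, p(171)=301384802048, p(172)=330495499613, p(173)=362326859895, p(174)=397125074750, p(175)=435157697830, p(176)=476715857290, p(177)=522115831195, p(178)=571701605655, p(179)=625846753120, p(180)=684957390936.
Final step: p(181) = p(180) + p(179) - p(176) - p(174) + p(169) + p(166) - p(159) - p(155) + p(146) + p(141) - p(130) - p(124) + p(111) + p(104) - p(89) - p(81) + p(64) + p(55) - p(36) - p(26) + p(5)
= 684957390936 + 625846753120 - 476715857290 - 397125074750 + 250438925115 + 189334822579 - 97662728555 - 66493182097 + 27517052599 + 16670689208 - 5371315400 - 2841940500 + 679903203 + 304801365 - 49995925 - 18004327 + 1741630 + 451276 - 17977 - 2436 + 7
= 749474411781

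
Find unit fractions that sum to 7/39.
1/6 + 1/78

Greedy algorithm:
7/39: ceiling(39/7) = 6, use 1/6
1/78: ceiling(78/1) = 78, use 1/78
Result: 7/39 = 1/6 + 1/78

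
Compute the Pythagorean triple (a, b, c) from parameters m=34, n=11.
(1035, 748, 1277)

Euclid's formula: a = m² - n², b = 2mn, c = m² + n²
m = 34, n = 11
a = 34² - 11² = 1156 - 121 = 1035
b = 2 × 34 × 11 = 748
c = 34² + 11² = 1156 + 121 = 1277
Verification: 1035² + 748² = 1071225 + 559504 = 1630729 = 1277² ✓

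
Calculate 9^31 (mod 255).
189

Repeated squaring. Binary of 31 = 11111.
9^1 ≡ 9 (mod 255); 9^2 ≡ 81 (mod 255); 9^4 ≡ 186 (mod 255); 9^8 ≡ 171 (mod 255); 9^16 ≡ 171 (mod 255)
9^31 = 9^1 × 9^2 × 9^4 × 9^8 × 9^16 ≡ 189 (mod 255)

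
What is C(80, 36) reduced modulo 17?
5

Using Lucas' theorem:
Write n=80 and k=36 in base 17:
n in base 17: [4, 12]
k in base 17: [2, 2]
C(80,36) mod 17 = ∏ C(n_i, k_i) mod 17
Digit binomials (mod 17): C(4,2) = 6; C(12,2) = 66 ≡ 15
Product: 6 × 15 = 90 ≡ 5 (mod 17)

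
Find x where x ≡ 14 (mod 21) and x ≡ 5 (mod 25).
455

Using Chinese Remainder Theorem:
M = 21 × 25 = 525
M1 = 25, M2 = 21
y1 = 25^(-1) mod 21 = 16
y2 = 21^(-1) mod 25 = 6
x = (14×25×16 + 5×21×6) mod 525 = 455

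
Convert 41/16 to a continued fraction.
[2; 1, 1, 3, 2]

Euclidean algorithm steps:
41 = 2 × 16 + 9
16 = 1 × 9 + 7
9 = 1 × 7 + 2
7 = 3 × 2 + 1
2 = 2 × 1 + 0
Continued fraction: [2; 1, 1, 3, 2]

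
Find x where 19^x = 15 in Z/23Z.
7

Baby-step giant-step with step n = ⌈√23⌉ = 5.
Baby steps 19^j mod 23 (j:value) for j=0..4: 0:1, 1:19, 2:16, 3:5, 4:3.
Giant-step multiplier: 19^(-5) ≡ 19^(22-5) = 19^17 ≡ 21 (mod 23).
Giant steps γ_i = 15·21^i mod 23: γ_0=15, γ_1=16 (in table at j=2).
x = i·n + j = 1·5 + 2 = 7.
Check: 19^7 ≡ 15 (mod 23).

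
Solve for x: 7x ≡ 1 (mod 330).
283

gcd(7, 330) = 1, so the inverse exists.
Extended Euclidean algorithm on (330, 7):
330 = 47 × 7 + 1  ⟹  1 = (1)·330 + (-47)·7
So (-47)·7 ≡ 1 (mod 330), i.e. 7^(-1) ≡ -47 ≡ 283 (mod 330).
Check: 7 × 283 = 1981 ≡ 1 (mod 330)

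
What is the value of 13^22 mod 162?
103

Repeated squaring. Binary of 22 = 10110.
13^1 ≡ 13 (mod 162); 13^2 ≡ 7 (mod 162); 13^4 ≡ 49 (mod 162); 13^8 ≡ 133 (mod 162); 13^16 ≡ 31 (mod 162)
13^22 = 13^2 × 13^4 × 13^16 ≡ 103 (mod 162)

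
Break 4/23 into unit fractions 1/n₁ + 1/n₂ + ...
1/6 + 1/138

Greedy algorithm:
4/23: ceiling(23/4) = 6, use 1/6
1/138: ceiling(138/1) = 138, use 1/138
Result: 4/23 = 1/6 + 1/138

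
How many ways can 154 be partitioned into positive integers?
60356673280

p(n) counts ways to write n as a sum of positive integers (order ignored).
Euler's pentagonal recurrence: p(k) = p(k-1) + p(k-2) - p(k-5) - p(k-7) + p(k-12) + p(k-15) - ... (offsets j(3j∓1)/2, signs ++--, p(0)=1, p(<0)=0).
DP table for k = 0..153: p(0)=1, p(1)=1, p(2)=2, p(3)=3, p(4)=5, p(5)=7, p(6)=11, p(7)=15, p(8)=22, p(9)=30, p(10)=42, p(11)=56, p(12)=77, p(13)=101, p(14)=135, p(15)=176, p(16)=231, p(17)=297, p(18)=385, p(19)=490, p(20)=627, p(21)=792, p(22)=1002, p(23)=1255, p(24)=1575, p(25)=1958, p(26)=2436, p(27)=3010, p(28)=3718, p(29)=4565, p(30)=5604, p(31)=6842, p(32)=8349, p(33)=10143, p(34)=12310, p(35)=14883, p(36)=17977, p(37)=21637, p(38)=26015, p(39)=31185, p(40)=37338, p(41)=44583, p(42)=53174, p(43)=63261, p(44)=75175, p(45)=89134, p(46)=105558, p(47)=124754, p(48)=147273, p(49)=173525, p(50)=204226, p(51)=239943, p(52)=281589, p(53)=329931, p(54)=386155, p(55)=451276, p(56)=526823, p(57)=614154, p(58)=715220, p(59)=831820, p(60)=966467, p(61)=1121505, p(62)=1300156, p(63)=1505499, p(64)=1741630, p(65)=2012558, p(66)=2323520, p(67)=2679689, p(68)=3087735, p(69)=3554345, p(70)=4087968, p(71)=4697205, p(72)=5392783, p(73)=6185689, p(74)=7089500, p(75)=8118264, p(76)=9289091, p(77)=10619863, p(78)=12132164, p(79)=13848650, p(80)=15796476, p(81)=18004327, p(82)=20506255, p(83)=23338469, p(84)=26543660, p(85)=30167357, p(86)=34262962, p(87)=38887673, p(88)=44108109, p(89)=49995925, p(90)=56634173, p(91)=64112359, p(92)=72533807, p(93)=82010177, p(94)=92669720, p(95)=104651419, p(96)=118114304, p(97)=133230930, p(98)=150198136, p(99)=169229875, p(100)=190569292, p(101)=214481126, p(102)=241265379, p(103)=271248950, p(104)=304801365, p(105)=342325709, p(106)=384276336, p(107)=431149389, p(108)=483502844, p(109)=541946240, p(110)=607163746, p(111)=679903203, p(112)=761002156, p(113)=851376628, p(114)=952050665, p(115)=1064144451, p(116)=1188908248, p(117)=1327710076, p(118)=1482074143, p(119)=1653668665, p(120)=1844349560, p(121)=2056148051, p(122)=2291320912, p(123)=2552338241, p(124)=2841940500, p(125)=3163127352, p(126)=3519222692, p(127)=3913864295, p(128)=4351078600, p(129)=4835271870, p(130)=5371315400, p(131)=5964539504, p(132)=6620830889, p(133)=7346629512, p(134)=8149040695, p(135)=9035836076, p(136)=10015581680, p(137)=11097645016, p(138)=12292341831, p(139)=13610949895, p(140)=15065878135, p(141)=16670689208, p(142)=18440293320, p(143)=20390982757, p(144)=22540654445, p(145)=24908858009, p(146)=27517052599, p(147)=30388671978, p(148)=33549419497, p(149)=37027355200, p(150)=40853235313, p(151)=45060624582, p(152)=49686288421, p(153)=54770336324.
Final step: p(154) = p(153) + p(152) - p(149) - p(147) + p(142) + p(139) - p(132) - p(128) + p(119) + p(114) - p(103) - p(97) + p(84) + p(77) - p(62) - p(54) + p(37) + p(28) - p(9)
= 54770336324 + 49686288421 - 37027355200 - 30388671978 + 18440293320 + 13610949895 - 6620830889 - 4351078600 + 1653668665 + 952050665 - 271248950 - 133230930 + 26543660 + 10619863 - 1300156 - 386155 + 21637 + 3718 - 30
= 60356673280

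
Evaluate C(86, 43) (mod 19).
11

Using Lucas' theorem:
Write n=86 and k=43 in base 19:
n in base 19: [4, 10]
k in base 19: [2, 5]
C(86,43) mod 19 = ∏ C(n_i, k_i) mod 19
Digit binomials (mod 19): C(4,2) = 6; C(10,5) = 252 ≡ 5
Product: 6 × 5 = 30 ≡ 11 (mod 19)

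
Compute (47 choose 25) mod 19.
16

Using Lucas' theorem:
Write n=47 and k=25 in base 19:
n in base 19: [2, 9]
k in base 19: [1, 6]
C(47,25) mod 19 = ∏ C(n_i, k_i) mod 19
Digit binomials (mod 19): C(2,1) = 2; C(9,6) = 84 ≡ 8
Product: 2 × 8 = 16 ≡ 16 (mod 19)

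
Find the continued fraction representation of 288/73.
[3; 1, 17, 4]

Euclidean algorithm steps:
288 = 3 × 73 + 69
73 = 1 × 69 + 4
69 = 17 × 4 + 1
4 = 4 × 1 + 0
Continued fraction: [3; 1, 17, 4]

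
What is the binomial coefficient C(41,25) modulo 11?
3

Using Lucas' theorem:
Write n=41 and k=25 in base 11:
n in base 11: [3, 8]
k in base 11: [2, 3]
C(41,25) mod 11 = ∏ C(n_i, k_i) mod 11
Digit binomials (mod 11): C(3,2) = 3; C(8,3) = 56 ≡ 1
Product: 3 × 1 = 3 ≡ 3 (mod 11)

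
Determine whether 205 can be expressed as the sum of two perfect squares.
3² + 14² (a=3, b=14)

Factorization: 205 = 5 × 41
By Fermat: n is sum of two squares iff every prime p ≡ 3 (mod 4) appears to even power.
All primes ≡ 3 (mod 4) appear to even power.
Search a = 0, 1, 2, … for 205 - a² a perfect square: first hit at a = 3: 205 - 9 = 196 = 14².
205 = 3² + 14² = 9 + 196 ✓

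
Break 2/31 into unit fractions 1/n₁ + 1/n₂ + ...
1/16 + 1/496

Greedy algorithm:
2/31: ceiling(31/2) = 16, use 1/16
1/496: ceiling(496/1) = 496, use 1/496
Result: 2/31 = 1/16 + 1/496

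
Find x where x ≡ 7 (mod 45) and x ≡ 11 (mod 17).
232

Using Chinese Remainder Theorem:
M = 45 × 17 = 765
M1 = 17, M2 = 45
y1 = 17^(-1) mod 45 = 8
y2 = 45^(-1) mod 17 = 14
x = (7×17×8 + 11×45×14) mod 765 = 232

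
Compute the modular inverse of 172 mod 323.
77

gcd(172, 323) = 1, so the inverse exists.
Extended Euclidean algorithm on (323, 172):
323 = 1 × 172 + 151  ⟹  151 = (1)·323 + (-1)·172
172 = 1 × 151 + 21  ⟹  21 = (-1)·323 + (2)·172
151 = 7 × 21 + 4  ⟹  4 = (8)·323 + (-15)·172
21 = 5 × 4 + 1  ⟹  1 = (-41)·323 + (77)·172
So (77)·172 ≡ 1 (mod 323), i.e. 172^(-1) ≡ 77 (mod 323).
Check: 172 × 77 = 13244 ≡ 1 (mod 323)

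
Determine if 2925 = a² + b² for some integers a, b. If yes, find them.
3² + 54² (a=3, b=54)

Factorization: 2925 = 3^2 × 5^2 × 13
By Fermat: n is sum of two squares iff every prime p ≡ 3 (mod 4) appears to even power.
All primes ≡ 3 (mod 4) appear to even power.
Search a = 0, 1, 2, … for 2925 - a² a perfect square: first hit at a = 3: 2925 - 9 = 2916 = 54².
2925 = 3² + 54² = 9 + 2916 ✓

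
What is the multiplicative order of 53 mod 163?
9

163 is prime, so ord(53) divides φ(163) = 162.
Divisors of 162: 1, 2, 3, 6, 9, 18, 27, 54, 81, 162.
Repeated squaring: 53^1 ≡ 53, 53^2 ≡ 38, 53^4 ≡ 140, 53^8 ≡ 40, 53^16 ≡ 133, 53^32 ≡ 85, 53^64 ≡ 53, 53^128 ≡ 38 (mod 163).
Test 53^d mod 163 for each divisor d in increasing order:
53^1 ≡ 53
53^2 ≡ 38
53^3 = 53^2·53^1 ≡ 58
53^6 = 53^4·53^2 ≡ 104
53^9 = 53^8·53^1 ≡ 1  ← first divisor giving 1
The order is 9.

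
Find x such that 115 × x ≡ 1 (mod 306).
157

gcd(115, 306) = 1, so the inverse exists.
Extended Euclidean algorithm on (306, 115):
306 = 2 × 115 + 76  ⟹  76 = (1)·306 + (-2)·115
115 = 1 × 76 + 39  ⟹  39 = (-1)·306 + (3)·115
76 = 1 × 39 + 37  ⟹  37 = (2)·306 + (-5)·115
39 = 1 × 37 + 2  ⟹  2 = (-3)·306 + (8)·115
37 = 18 × 2 + 1  ⟹  1 = (56)·306 + (-149)·115
So (-149)·115 ≡ 1 (mod 306), i.e. 115^(-1) ≡ -149 ≡ 157 (mod 306).
Check: 115 × 157 = 18055 ≡ 1 (mod 306)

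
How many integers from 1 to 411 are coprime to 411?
272

411 = 3 × 137
φ(n) = n × ∏(1 - 1/p) for each prime p dividing n
φ(411) = 411 × (1 - 1/3) × (1 - 1/137) = 272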